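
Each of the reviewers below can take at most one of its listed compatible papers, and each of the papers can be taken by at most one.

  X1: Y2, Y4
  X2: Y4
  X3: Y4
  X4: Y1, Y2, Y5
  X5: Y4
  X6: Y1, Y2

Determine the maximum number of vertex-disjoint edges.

4

Unit-capacity flow: source→left, listed edges, right→sink; max matching = max flow.
Augmenting path X1→Y2 (+1); matched 1.
Augmenting path X2→Y4 (+1); matched 2.
Augmenting path X4→Y1 (+1); matched 3.
Augmenting path X6→Y1→X4→Y5 (+1); matched 4.
No augmenting path remains; maximum matching = 4.
König certificate: {X1, X4, X6, Y4} is a vertex cover of size 4 (every listed pair touches it), so no matching can be larger.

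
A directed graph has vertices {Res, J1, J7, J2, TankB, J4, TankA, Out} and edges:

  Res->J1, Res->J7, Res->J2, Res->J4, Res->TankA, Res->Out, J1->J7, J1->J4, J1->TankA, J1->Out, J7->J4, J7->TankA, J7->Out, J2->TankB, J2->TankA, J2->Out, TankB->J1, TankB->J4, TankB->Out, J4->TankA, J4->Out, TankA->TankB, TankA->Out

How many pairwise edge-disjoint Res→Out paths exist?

Assign every edge capacity 1; by Menger, the answer equals the max flow.
Path Res→Out (+1); total 1.
Path Res→J1→Out (+1); total 2.
Path Res→J7→Out (+1); total 3.
Path Res→J2→Out (+1); total 4.
Path Res→J4→Out (+1); total 5.
Path Res→TankA→Out (+1); total 6.
No residual Res→Out path; max flow = 6.
Certifying cut of size 6: {Res→J1, Res→J2, Res→J4, Res→J7, Res→Out, Res→TankA}.

6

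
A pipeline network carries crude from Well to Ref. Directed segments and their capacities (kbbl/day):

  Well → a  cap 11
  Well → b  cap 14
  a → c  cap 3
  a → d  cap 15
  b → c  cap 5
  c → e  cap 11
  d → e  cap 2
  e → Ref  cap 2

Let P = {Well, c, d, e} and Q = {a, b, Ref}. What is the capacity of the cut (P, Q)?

27

Edges leaving {Well, c, d, e}: Well→a (11), Well→b (14), e→Ref (2).
Cut capacity = 11 + 14 + 2 = 27.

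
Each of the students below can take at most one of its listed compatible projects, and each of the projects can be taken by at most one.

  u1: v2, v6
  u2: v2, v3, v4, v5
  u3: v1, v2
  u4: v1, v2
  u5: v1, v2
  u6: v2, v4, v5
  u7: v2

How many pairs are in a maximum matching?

5

Unit-capacity flow: source→left, listed edges, right→sink; max matching = max flow.
Augmenting path u1→v2 (+1); matched 1.
Augmenting path u2→v3 (+1); matched 2.
Augmenting path u3→v1 (+1); matched 3.
Augmenting path u6→v4 (+1); matched 4.
Augmenting path u4→v2→u1→v6 (+1); matched 5.
No augmenting path remains; maximum matching = 5.
König certificate: {u1, u2, u6, v1, v2} is a vertex cover of size 5 (every listed pair touches it), so no matching can be larger.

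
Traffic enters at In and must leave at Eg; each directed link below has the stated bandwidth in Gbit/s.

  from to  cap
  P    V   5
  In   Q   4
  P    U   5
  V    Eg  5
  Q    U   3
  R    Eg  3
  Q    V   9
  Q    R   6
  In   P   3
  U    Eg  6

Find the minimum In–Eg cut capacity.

7

Augment In→P→U→Eg: bottleneck 3, flow now 3.
Augment In→Q→R→Eg: bottleneck 3, flow now 6.
Augment In→Q→U→Eg: bottleneck 1, flow now 7.
No augmenting path remains; maximum flow = 7.
By max-flow min-cut, the minimum cut capacity equals the max flow.
In the residual graph, reachable from In: {In}.
Min-cut edges: In→P (3), In→Q (4); capacity 3 + 4 = 7.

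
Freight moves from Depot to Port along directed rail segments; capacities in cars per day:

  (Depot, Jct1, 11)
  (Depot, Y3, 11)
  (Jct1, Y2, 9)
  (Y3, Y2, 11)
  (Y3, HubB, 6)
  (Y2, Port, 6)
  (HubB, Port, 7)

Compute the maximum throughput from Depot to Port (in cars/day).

12

Augment Depot→Jct1→Y2→Port: bottleneck 6, flow now 6.
Augment Depot→Y3→HubB→Port: bottleneck 6, flow now 12.
No augmenting path remains; maximum flow = 12.
In the residual graph, reachable from Depot: {Depot, Jct1, Y3, Y2}.
Min-cut edges: Y3→HubB (6), Y2→Port (6); capacity 6 + 6 = 12.
This cut is saturated, so no flow can exceed 12.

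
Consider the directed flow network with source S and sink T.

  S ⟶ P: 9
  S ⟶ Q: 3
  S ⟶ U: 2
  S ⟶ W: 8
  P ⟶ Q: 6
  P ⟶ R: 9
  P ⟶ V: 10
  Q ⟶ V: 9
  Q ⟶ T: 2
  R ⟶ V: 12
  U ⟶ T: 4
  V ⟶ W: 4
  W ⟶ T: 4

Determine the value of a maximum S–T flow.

8

Augment S→Q→T: bottleneck 2, flow now 2.
Augment S→U→T: bottleneck 2, flow now 4.
Augment S→W→T: bottleneck 4, flow now 8.
No augmenting path remains; maximum flow = 8.
In the residual graph, reachable from S: {S, P, Q, R, V, W}.
Min-cut edges: S→U (2), Q→T (2), W→T (4); capacity 2 + 2 + 4 = 8.
This cut is saturated, so no flow can exceed 8.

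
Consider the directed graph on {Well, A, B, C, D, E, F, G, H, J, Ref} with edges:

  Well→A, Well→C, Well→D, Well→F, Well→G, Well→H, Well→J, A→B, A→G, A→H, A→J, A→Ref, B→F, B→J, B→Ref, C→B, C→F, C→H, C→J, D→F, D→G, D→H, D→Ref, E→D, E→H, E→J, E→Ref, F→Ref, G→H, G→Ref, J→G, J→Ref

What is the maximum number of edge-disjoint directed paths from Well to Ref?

6

Assign every edge capacity 1; by Menger, the answer equals the max flow.
Path Well→A→Ref (+1); total 1.
Path Well→D→Ref (+1); total 2.
Path Well→F→Ref (+1); total 3.
Path Well→G→Ref (+1); total 4.
Path Well→J→Ref (+1); total 5.
Path Well→C→B→Ref (+1); total 6.
No residual Well→Ref path; max flow = 6.
Certifying cut of size 6: {Well→A, Well→C, Well→D, Well→F, Well→G, Well→J}.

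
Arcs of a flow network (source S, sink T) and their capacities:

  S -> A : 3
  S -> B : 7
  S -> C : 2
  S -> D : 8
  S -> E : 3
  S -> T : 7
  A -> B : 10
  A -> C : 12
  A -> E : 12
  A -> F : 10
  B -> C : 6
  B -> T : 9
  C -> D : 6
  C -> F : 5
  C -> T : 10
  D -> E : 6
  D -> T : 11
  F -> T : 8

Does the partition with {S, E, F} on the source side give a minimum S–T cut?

Given cut capacity: 3 + 7 + 2 + 8 + 7 + 8 = 35.
Augment S→T: bottleneck 7, flow now 7.
Augment S→B→T: bottleneck 7, flow now 14.
Augment S→C→T: bottleneck 2, flow now 16.
Augment S→D→T: bottleneck 8, flow now 24.
Augment S→A→B→T: bottleneck 2, flow now 26.
Augment S→A→C→T: bottleneck 1, flow now 27.
No augmenting path remains; maximum flow = 27.
In the residual graph, reachable from S: {S, E}.
Min-cut edges: S→A (3), S→B (7), S→C (2), S→D (8), S→T (7); capacity 3 + 7 + 2 + 8 + 7 = 27.
Cut capacity 35 exceeds the max flow 27, so it is not minimum.

No — its capacity is 35, but the minimum cut has capacity 27.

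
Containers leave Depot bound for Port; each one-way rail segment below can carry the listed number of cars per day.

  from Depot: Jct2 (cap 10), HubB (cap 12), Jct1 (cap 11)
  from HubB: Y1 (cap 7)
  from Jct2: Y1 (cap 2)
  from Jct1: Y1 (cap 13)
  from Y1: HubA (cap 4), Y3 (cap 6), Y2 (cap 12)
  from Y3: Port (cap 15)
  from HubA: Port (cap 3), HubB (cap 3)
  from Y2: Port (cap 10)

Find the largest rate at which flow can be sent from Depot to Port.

19

Augment Depot→HubB→Y1→Y3→Port: bottleneck 6, flow now 6.
Augment Depot→HubB→Y1→HubA→Port: bottleneck 1, flow now 7.
Augment Depot→Jct2→Y1→HubA→Port: bottleneck 2, flow now 9.
Augment Depot→Jct1→Y1→Y2→Port: bottleneck 10, flow now 19.
No augmenting path remains; maximum flow = 19.
In the residual graph, reachable from Depot: {Depot, HubB, Jct2, Jct1, Y1, HubA, Y2}.
Min-cut edges: Y1→Y3 (6), HubA→Port (3), Y2→Port (10); capacity 6 + 3 + 10 = 19.
This cut is saturated, so no flow can exceed 19.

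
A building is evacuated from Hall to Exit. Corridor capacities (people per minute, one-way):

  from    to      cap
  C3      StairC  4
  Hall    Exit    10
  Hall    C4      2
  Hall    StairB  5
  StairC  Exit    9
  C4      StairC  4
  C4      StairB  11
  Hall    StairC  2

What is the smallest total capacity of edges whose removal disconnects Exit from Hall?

14

Augment Hall→Exit: bottleneck 10, flow now 10.
Augment Hall→StairC→Exit: bottleneck 2, flow now 12.
Augment Hall→C4→StairC→Exit: bottleneck 2, flow now 14.
No augmenting path remains; maximum flow = 14.
By max-flow min-cut, the minimum cut capacity equals the max flow.
In the residual graph, reachable from Hall: {Hall, StairB}.
Min-cut edges: Hall→C4 (2), Hall→StairC (2), Hall→Exit (10); capacity 2 + 2 + 10 = 14.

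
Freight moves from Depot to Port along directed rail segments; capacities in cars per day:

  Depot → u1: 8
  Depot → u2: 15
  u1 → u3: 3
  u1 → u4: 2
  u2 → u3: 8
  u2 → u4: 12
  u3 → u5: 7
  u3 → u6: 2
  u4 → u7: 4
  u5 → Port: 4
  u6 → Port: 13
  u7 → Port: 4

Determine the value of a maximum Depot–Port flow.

Augment Depot→u1→u3→u5→Port: bottleneck 3, flow now 3.
Augment Depot→u1→u4→u7→Port: bottleneck 2, flow now 5.
Augment Depot→u2→u3→u5→Port: bottleneck 1, flow now 6.
Augment Depot→u2→u3→u6→Port: bottleneck 2, flow now 8.
Augment Depot→u2→u4→u7→Port: bottleneck 2, flow now 10.
No augmenting path remains; maximum flow = 10.
In the residual graph, reachable from Depot: {Depot, u1, u2, u3, u4, u5}.
Min-cut edges: u3→u6 (2), u4→u7 (4), u5→Port (4); capacity 2 + 4 + 4 = 10.
This cut is saturated, so no flow can exceed 10.

10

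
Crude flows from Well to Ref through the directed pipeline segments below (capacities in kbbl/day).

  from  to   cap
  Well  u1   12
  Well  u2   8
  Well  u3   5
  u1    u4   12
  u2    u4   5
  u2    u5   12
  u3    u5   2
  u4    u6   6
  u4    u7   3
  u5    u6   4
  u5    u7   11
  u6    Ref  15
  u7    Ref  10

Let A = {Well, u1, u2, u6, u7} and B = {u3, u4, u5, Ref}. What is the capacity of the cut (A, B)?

Edges leaving {Well, u1, u2, u6, u7}: Well→u3 (5), u1→u4 (12), u2→u4 (5), u2→u5 (12), u6→Ref (15), u7→Ref (10).
Cut capacity = 5 + 12 + 5 + 12 + 15 + 10 = 59.

59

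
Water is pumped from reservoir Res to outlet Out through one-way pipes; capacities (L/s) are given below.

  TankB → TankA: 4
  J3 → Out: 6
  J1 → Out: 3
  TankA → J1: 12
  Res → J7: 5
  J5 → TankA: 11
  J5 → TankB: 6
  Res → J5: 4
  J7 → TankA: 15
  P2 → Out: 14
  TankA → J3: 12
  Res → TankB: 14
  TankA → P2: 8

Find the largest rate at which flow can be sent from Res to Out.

Augment Res→J7→TankA→J3→Out: bottleneck 5, flow now 5.
Augment Res→TankB→TankA→J3→Out: bottleneck 1, flow now 6.
Augment Res→TankB→TankA→P2→Out: bottleneck 3, flow now 9.
Augment Res→J5→TankA→P2→Out: bottleneck 4, flow now 13.
No augmenting path remains; maximum flow = 13.
In the residual graph, reachable from Res: {Res, TankB}.
Min-cut edges: Res→J7 (5), Res→J5 (4), TankB→TankA (4); capacity 5 + 4 + 4 = 13.
This cut is saturated, so no flow can exceed 13.

13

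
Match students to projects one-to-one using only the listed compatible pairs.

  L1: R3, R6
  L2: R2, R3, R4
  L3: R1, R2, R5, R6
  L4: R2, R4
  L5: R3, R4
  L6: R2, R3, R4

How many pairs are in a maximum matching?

Unit-capacity flow: source→left, listed edges, right→sink; max matching = max flow.
Augmenting path L1→R3 (+1); matched 1.
Augmenting path L2→R2 (+1); matched 2.
Augmenting path L3→R1 (+1); matched 3.
Augmenting path L4→R4 (+1); matched 4.
Augmenting path L5→R3→L1→R6 (+1); matched 5.
No augmenting path remains; maximum matching = 5.
König certificate: {L1, L3, R2, R3, R4} is a vertex cover of size 5 (every listed pair touches it), so no matching can be larger.

5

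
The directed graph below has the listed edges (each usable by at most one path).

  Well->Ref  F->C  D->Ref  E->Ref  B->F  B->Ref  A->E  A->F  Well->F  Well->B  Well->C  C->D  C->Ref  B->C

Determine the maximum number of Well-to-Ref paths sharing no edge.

4

Assign every edge capacity 1; by Menger, the answer equals the max flow.
Path Well→Ref (+1); total 1.
Path Well→B→Ref (+1); total 2.
Path Well→C→Ref (+1); total 3.
Path Well→F→C→D→Ref (+1); total 4.
No residual Well→Ref path; max flow = 4.
Certifying cut of size 4: {Well→B, Well→C, Well→F, Well→Ref}.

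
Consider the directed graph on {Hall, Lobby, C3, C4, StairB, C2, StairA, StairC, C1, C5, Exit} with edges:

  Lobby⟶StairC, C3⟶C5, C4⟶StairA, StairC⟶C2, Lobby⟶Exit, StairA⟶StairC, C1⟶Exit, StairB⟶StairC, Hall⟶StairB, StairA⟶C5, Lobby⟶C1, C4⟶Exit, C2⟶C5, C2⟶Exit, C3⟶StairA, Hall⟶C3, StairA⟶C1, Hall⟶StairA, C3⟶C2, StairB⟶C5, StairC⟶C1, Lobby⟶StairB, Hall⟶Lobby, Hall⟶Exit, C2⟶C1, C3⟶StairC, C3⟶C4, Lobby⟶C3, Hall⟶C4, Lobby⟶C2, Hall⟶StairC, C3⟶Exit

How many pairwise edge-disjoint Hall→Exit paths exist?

6

Assign every edge capacity 1; by Menger, the answer equals the max flow.
Path Hall→Exit (+1); total 1.
Path Hall→Lobby→Exit (+1); total 2.
Path Hall→C3→Exit (+1); total 3.
Path Hall→C4→Exit (+1); total 4.
Path Hall→StairA→C1→Exit (+1); total 5.
Path Hall→StairC→C2→Exit (+1); total 6.
No residual Hall→Exit path; max flow = 6.
Certifying cut of size 6: {C1→Exit, Hall→C3, Hall→C4, Hall→Exit, Hall→Lobby, StairC→C2}.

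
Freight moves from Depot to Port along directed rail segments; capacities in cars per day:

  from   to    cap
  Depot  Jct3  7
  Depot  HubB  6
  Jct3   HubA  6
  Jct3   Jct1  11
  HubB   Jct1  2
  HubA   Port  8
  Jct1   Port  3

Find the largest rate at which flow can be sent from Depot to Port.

9

Augment Depot→Jct3→HubA→Port: bottleneck 6, flow now 6.
Augment Depot→Jct3→Jct1→Port: bottleneck 1, flow now 7.
Augment Depot→HubB→Jct1→Port: bottleneck 2, flow now 9.
No augmenting path remains; maximum flow = 9.
In the residual graph, reachable from Depot: {Depot, HubB}.
Min-cut edges: Depot→Jct3 (7), HubB→Jct1 (2); capacity 7 + 2 = 9.
This cut is saturated, so no flow can exceed 9.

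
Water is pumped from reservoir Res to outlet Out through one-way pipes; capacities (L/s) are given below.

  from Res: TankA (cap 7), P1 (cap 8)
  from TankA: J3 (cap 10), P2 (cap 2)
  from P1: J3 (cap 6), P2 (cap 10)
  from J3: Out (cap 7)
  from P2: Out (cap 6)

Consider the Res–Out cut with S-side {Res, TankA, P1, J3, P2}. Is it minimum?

Yes — it is a minimum cut (capacity 13).

Given cut capacity: 7 + 6 = 13.
Augment Res→TankA→J3→Out: bottleneck 7, flow now 7.
Augment Res→P1→P2→Out: bottleneck 6, flow now 13.
No augmenting path remains; maximum flow = 13.
Cut capacity 13 equals the max flow, so it is a minimum cut.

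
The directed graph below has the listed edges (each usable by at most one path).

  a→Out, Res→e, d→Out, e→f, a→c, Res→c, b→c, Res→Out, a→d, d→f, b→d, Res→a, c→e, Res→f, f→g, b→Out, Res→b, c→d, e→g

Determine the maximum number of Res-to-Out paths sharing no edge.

4

Assign every edge capacity 1; by Menger, the answer equals the max flow.
Path Res→Out (+1); total 1.
Path Res→a→Out (+1); total 2.
Path Res→b→Out (+1); total 3.
Path Res→c→d→Out (+1); total 4.
No residual Res→Out path; max flow = 4.
Certifying cut of size 4: {Res→Out, Res→a, Res→b, Res→c}.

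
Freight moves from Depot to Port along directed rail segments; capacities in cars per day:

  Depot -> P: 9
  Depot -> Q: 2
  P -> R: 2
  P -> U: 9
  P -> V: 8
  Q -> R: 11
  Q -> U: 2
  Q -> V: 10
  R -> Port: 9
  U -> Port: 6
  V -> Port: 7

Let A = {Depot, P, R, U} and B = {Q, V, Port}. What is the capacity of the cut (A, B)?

25

Edges leaving {Depot, P, R, U}: Depot→Q (2), P→V (8), R→Port (9), U→Port (6).
Cut capacity = 2 + 8 + 9 + 6 = 25.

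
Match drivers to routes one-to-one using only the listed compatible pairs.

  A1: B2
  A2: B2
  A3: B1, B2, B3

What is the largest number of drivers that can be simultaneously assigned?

2

Unit-capacity flow: source→left, listed edges, right→sink; max matching = max flow.
Augmenting path A1→B2 (+1); matched 1.
Augmenting path A3→B1 (+1); matched 2.
No augmenting path remains; maximum matching = 2.
König certificate: {A3, B2} is a vertex cover of size 2 (every listed pair touches it), so no matching can be larger.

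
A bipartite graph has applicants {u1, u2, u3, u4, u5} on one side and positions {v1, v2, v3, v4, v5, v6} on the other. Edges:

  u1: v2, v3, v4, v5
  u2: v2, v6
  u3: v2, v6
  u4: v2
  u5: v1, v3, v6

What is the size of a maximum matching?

Unit-capacity flow: source→left, listed edges, right→sink; max matching = max flow.
Augmenting path u1→v2 (+1); matched 1.
Augmenting path u2→v6 (+1); matched 2.
Augmenting path u5→v1 (+1); matched 3.
Augmenting path u3→v2→u1→v3 (+1); matched 4.
No augmenting path remains; maximum matching = 4.
König certificate: {u1, u5, v2, v6} is a vertex cover of size 4 (every listed pair touches it), so no matching can be larger.

4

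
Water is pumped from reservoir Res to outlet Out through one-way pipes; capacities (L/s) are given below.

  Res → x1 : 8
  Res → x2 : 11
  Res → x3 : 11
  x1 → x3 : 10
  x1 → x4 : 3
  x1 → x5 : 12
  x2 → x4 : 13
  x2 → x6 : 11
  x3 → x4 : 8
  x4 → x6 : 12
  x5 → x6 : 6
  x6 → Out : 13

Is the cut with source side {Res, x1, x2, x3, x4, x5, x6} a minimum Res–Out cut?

Given cut capacity: 13 = 13.
Augment Res→x2→x6→Out: bottleneck 11, flow now 11.
Augment Res→x1→x4→x6→Out: bottleneck 2, flow now 13.
No augmenting path remains; maximum flow = 13.
Cut capacity 13 equals the max flow, so it is a minimum cut.

Yes — it is a minimum cut (capacity 13).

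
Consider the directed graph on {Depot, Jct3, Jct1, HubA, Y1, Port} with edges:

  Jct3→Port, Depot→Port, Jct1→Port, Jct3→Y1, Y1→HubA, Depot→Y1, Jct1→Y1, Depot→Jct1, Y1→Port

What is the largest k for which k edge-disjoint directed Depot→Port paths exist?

3

Assign every edge capacity 1; by Menger, the answer equals the max flow.
Path Depot→Port (+1); total 1.
Path Depot→Jct1→Port (+1); total 2.
Path Depot→Y1→Port (+1); total 3.
No residual Depot→Port path; max flow = 3.
Certifying cut of size 3: {Depot→Jct1, Depot→Port, Depot→Y1}.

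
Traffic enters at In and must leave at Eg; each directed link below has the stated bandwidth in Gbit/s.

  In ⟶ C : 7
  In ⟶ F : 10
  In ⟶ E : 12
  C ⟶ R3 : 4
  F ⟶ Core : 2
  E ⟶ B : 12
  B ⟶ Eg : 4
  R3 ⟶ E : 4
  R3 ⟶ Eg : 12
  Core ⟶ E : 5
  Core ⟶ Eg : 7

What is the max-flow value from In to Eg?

Augment In→C→R3→Eg: bottleneck 4, flow now 4.
Augment In→F→Core→Eg: bottleneck 2, flow now 6.
Augment In→E→B→Eg: bottleneck 4, flow now 10.
No augmenting path remains; maximum flow = 10.
In the residual graph, reachable from In: {In, C, F, E, B}.
Min-cut edges: C→R3 (4), F→Core (2), B→Eg (4); capacity 4 + 2 + 4 = 10.
This cut is saturated, so no flow can exceed 10.

10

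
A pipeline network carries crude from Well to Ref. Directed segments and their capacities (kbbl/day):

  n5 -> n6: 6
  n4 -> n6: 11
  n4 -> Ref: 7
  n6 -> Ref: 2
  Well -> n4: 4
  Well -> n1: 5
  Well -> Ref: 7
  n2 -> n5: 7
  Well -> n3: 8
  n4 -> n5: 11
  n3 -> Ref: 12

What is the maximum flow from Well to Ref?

Augment Well→Ref: bottleneck 7, flow now 7.
Augment Well→n3→Ref: bottleneck 8, flow now 15.
Augment Well→n4→Ref: bottleneck 4, flow now 19.
No augmenting path remains; maximum flow = 19.
In the residual graph, reachable from Well: {Well, n1}.
Min-cut edges: Well→n3 (8), Well→n4 (4), Well→Ref (7); capacity 8 + 4 + 7 = 19.
This cut is saturated, so no flow can exceed 19.

19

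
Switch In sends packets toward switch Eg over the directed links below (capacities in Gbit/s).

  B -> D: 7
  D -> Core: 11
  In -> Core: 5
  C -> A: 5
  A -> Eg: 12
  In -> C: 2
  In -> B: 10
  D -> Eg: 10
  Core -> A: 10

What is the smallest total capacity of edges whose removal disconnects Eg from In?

14

Augment In→B→D→Eg: bottleneck 7, flow now 7.
Augment In→C→A→Eg: bottleneck 2, flow now 9.
Augment In→Core→A→Eg: bottleneck 5, flow now 14.
No augmenting path remains; maximum flow = 14.
By max-flow min-cut, the minimum cut capacity equals the max flow.
In the residual graph, reachable from In: {In, B}.
Min-cut edges: In→C (2), In→Core (5), B→D (7); capacity 2 + 5 + 7 = 14.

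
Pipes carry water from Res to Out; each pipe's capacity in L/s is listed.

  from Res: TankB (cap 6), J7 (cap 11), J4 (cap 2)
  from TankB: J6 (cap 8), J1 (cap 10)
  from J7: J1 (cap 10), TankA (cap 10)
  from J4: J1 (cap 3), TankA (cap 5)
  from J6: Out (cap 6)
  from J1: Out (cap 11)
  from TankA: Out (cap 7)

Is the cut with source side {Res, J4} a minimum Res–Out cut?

No — its capacity is 25, but the minimum cut has capacity 19.

Given cut capacity: 6 + 11 + 3 + 5 = 25.
Augment Res→TankB→J6→Out: bottleneck 6, flow now 6.
Augment Res→J7→J1→Out: bottleneck 10, flow now 16.
Augment Res→J7→TankA→Out: bottleneck 1, flow now 17.
Augment Res→J4→J1→Out: bottleneck 1, flow now 18.
Augment Res→J4→TankA→Out: bottleneck 1, flow now 19.
No augmenting path remains; maximum flow = 19.
In the residual graph, reachable from Res: {Res}.
Min-cut edges: Res→TankB (6), Res→J7 (11), Res→J4 (2); capacity 6 + 11 + 2 = 19.
Cut capacity 25 exceeds the max flow 19, so it is not minimum.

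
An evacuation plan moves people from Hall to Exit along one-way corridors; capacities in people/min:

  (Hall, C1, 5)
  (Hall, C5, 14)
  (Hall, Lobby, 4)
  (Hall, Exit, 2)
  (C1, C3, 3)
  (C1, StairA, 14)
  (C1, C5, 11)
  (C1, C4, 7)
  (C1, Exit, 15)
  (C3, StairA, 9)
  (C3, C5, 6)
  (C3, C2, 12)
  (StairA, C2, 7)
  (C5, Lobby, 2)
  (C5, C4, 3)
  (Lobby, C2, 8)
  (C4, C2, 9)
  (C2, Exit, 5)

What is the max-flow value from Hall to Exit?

Augment Hall→Exit: bottleneck 2, flow now 2.
Augment Hall→C1→Exit: bottleneck 5, flow now 7.
Augment Hall→Lobby→C2→Exit: bottleneck 4, flow now 11.
Augment Hall→C5→Lobby→C2→Exit: bottleneck 1, flow now 12.
No augmenting path remains; maximum flow = 12.
In the residual graph, reachable from Hall: {Hall, C5, Lobby, C4, C2}.
Min-cut edges: Hall→C1 (5), Hall→Exit (2), C2→Exit (5); capacity 5 + 2 + 5 = 12.
This cut is saturated, so no flow can exceed 12.

12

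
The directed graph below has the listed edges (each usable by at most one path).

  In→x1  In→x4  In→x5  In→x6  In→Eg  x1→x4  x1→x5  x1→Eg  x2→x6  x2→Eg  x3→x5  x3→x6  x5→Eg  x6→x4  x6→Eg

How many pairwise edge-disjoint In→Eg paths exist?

Assign every edge capacity 1; by Menger, the answer equals the max flow.
Path In→Eg (+1); total 1.
Path In→x1→Eg (+1); total 2.
Path In→x5→Eg (+1); total 3.
Path In→x6→Eg (+1); total 4.
No residual In→Eg path; max flow = 4.
Certifying cut of size 4: {In→Eg, In→x1, In→x5, In→x6}.

4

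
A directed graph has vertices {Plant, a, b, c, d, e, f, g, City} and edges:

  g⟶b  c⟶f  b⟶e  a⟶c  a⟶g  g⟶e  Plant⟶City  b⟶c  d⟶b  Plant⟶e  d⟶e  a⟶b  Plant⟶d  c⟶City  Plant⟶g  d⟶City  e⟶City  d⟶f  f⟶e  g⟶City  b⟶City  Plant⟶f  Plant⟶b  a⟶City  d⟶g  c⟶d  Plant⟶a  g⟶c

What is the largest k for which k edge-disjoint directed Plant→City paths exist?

6

Assign every edge capacity 1; by Menger, the answer equals the max flow.
Path Plant→City (+1); total 1.
Path Plant→a→City (+1); total 2.
Path Plant→b→City (+1); total 3.
Path Plant→d→City (+1); total 4.
Path Plant→e→City (+1); total 5.
Path Plant→g→City (+1); total 6.
No residual Plant→City path; max flow = 6.
Certifying cut of size 6: {Plant→City, Plant→a, Plant→b, Plant→d, Plant→g, e→City}.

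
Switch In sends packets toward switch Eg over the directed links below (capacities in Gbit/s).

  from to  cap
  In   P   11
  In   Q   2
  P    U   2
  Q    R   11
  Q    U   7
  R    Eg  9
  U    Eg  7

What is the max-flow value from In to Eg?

Augment In→P→U→Eg: bottleneck 2, flow now 2.
Augment In→Q→R→Eg: bottleneck 2, flow now 4.
No augmenting path remains; maximum flow = 4.
In the residual graph, reachable from In: {In, P}.
Min-cut edges: In→Q (2), P→U (2); capacity 2 + 2 = 4.
This cut is saturated, so no flow can exceed 4.

4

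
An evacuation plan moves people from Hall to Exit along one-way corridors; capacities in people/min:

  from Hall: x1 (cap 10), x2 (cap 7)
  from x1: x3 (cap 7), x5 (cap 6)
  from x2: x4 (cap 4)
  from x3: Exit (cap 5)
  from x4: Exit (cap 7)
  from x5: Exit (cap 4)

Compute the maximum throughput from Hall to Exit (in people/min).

13

Augment Hall→x1→x3→Exit: bottleneck 5, flow now 5.
Augment Hall→x1→x5→Exit: bottleneck 4, flow now 9.
Augment Hall→x2→x4→Exit: bottleneck 4, flow now 13.
No augmenting path remains; maximum flow = 13.
In the residual graph, reachable from Hall: {Hall, x1, x2, x3, x5}.
Min-cut edges: x2→x4 (4), x3→Exit (5), x5→Exit (4); capacity 4 + 5 + 4 = 13.
This cut is saturated, so no flow can exceed 13.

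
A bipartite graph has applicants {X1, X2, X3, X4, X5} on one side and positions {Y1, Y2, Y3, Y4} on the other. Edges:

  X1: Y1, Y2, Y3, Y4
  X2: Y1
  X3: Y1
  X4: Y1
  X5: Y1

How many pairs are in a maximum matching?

Unit-capacity flow: source→left, listed edges, right→sink; max matching = max flow.
Augmenting path X1→Y1 (+1); matched 1.
Augmenting path X2→Y1→X1→Y2 (+1); matched 2.
No augmenting path remains; maximum matching = 2.
König certificate: {X1, Y1} is a vertex cover of size 2 (every listed pair touches it), so no matching can be larger.

2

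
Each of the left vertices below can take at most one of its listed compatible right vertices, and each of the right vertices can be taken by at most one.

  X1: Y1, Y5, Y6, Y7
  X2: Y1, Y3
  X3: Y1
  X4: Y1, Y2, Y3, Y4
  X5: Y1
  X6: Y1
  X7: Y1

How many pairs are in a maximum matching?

Unit-capacity flow: source→left, listed edges, right→sink; max matching = max flow.
Augmenting path X1→Y1 (+1); matched 1.
Augmenting path X2→Y3 (+1); matched 2.
Augmenting path X4→Y2 (+1); matched 3.
Augmenting path X3→Y1→X1→Y5 (+1); matched 4.
No augmenting path remains; maximum matching = 4.
König certificate: {X1, X2, X4, Y1} is a vertex cover of size 4 (every listed pair touches it), so no matching can be larger.

4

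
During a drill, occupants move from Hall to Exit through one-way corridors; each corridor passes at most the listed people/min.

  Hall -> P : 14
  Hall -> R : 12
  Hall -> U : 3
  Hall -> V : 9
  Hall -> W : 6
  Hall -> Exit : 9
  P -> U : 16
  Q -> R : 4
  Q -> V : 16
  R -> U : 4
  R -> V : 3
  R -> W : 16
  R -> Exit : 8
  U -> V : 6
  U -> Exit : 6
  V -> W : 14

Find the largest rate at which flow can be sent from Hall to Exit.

23

Augment Hall→Exit: bottleneck 9, flow now 9.
Augment Hall→R→Exit: bottleneck 8, flow now 17.
Augment Hall→U→Exit: bottleneck 3, flow now 20.
Augment Hall→P→U→Exit: bottleneck 3, flow now 23.
No augmenting path remains; maximum flow = 23.
In the residual graph, reachable from Hall: {Hall, P, R, U, V, W}.
Min-cut edges: Hall→Exit (9), R→Exit (8), U→Exit (6); capacity 9 + 8 + 6 = 23.
This cut is saturated, so no flow can exceed 23.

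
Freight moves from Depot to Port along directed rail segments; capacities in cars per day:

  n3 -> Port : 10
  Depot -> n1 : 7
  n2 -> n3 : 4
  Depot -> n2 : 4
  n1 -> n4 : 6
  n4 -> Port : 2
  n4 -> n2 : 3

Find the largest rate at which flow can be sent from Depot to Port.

6

Augment Depot→n1→n4→Port: bottleneck 2, flow now 2.
Augment Depot→n2→n3→Port: bottleneck 4, flow now 6.
No augmenting path remains; maximum flow = 6.
In the residual graph, reachable from Depot: {Depot, n1, n2, n4}.
Min-cut edges: n2→n3 (4), n4→Port (2); capacity 4 + 2 = 6.
This cut is saturated, so no flow can exceed 6.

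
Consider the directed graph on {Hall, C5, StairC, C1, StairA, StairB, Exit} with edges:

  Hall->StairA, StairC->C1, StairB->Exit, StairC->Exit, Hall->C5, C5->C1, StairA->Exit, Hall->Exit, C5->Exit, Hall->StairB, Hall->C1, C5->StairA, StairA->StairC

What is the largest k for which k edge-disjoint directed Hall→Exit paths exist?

Assign every edge capacity 1; by Menger, the answer equals the max flow.
Path Hall→Exit (+1); total 1.
Path Hall→C5→Exit (+1); total 2.
Path Hall→StairA→Exit (+1); total 3.
Path Hall→StairB→Exit (+1); total 4.
No residual Hall→Exit path; max flow = 4.
Certifying cut of size 4: {Hall→C5, Hall→Exit, Hall→StairA, Hall→StairB}.

4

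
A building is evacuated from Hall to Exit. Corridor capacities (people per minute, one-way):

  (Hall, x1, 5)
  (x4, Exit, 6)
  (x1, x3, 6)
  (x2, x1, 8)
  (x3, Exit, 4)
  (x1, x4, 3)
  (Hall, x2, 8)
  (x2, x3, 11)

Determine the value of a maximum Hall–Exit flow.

Augment Hall→x1→x3→Exit: bottleneck 4, flow now 4.
Augment Hall→x1→x4→Exit: bottleneck 1, flow now 5.
Augment Hall→x2→x1→x4→Exit: bottleneck 2, flow now 7.
No augmenting path remains; maximum flow = 7.
In the residual graph, reachable from Hall: {Hall, x1, x2, x3}.
Min-cut edges: x1→x4 (3), x3→Exit (4); capacity 3 + 4 = 7.
This cut is saturated, so no flow can exceed 7.

7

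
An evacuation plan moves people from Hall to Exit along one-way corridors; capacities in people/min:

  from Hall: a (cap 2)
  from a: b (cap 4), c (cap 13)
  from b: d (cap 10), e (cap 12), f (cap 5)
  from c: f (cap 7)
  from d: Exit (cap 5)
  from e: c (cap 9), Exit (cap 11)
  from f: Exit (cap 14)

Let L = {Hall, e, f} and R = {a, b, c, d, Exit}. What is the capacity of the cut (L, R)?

36

Edges leaving {Hall, e, f}: Hall→a (2), e→c (9), e→Exit (11), f→Exit (14).
Cut capacity = 2 + 9 + 11 + 14 = 36.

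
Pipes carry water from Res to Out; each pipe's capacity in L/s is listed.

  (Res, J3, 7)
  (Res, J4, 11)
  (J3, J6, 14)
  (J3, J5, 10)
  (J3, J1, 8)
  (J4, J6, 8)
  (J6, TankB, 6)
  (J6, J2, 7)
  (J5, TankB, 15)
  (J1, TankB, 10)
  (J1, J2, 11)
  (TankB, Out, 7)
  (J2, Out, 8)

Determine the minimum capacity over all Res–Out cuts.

Augment Res→J3→J6→TankB→Out: bottleneck 6, flow now 6.
Augment Res→J3→J6→J2→Out: bottleneck 1, flow now 7.
Augment Res→J4→J6→J2→Out: bottleneck 6, flow now 13.
Augment Res→J4→J6→J3→J5→TankB→Out: bottleneck 1, flow now 14. (uses reverse residual edge)
Augment Res→J4→J6→J3→J1→J2→Out: bottleneck 1, flow now 15. (uses reverse residual edge)
No augmenting path remains; maximum flow = 15.
By max-flow min-cut, the minimum cut capacity equals the max flow.
In the residual graph, reachable from Res: {Res, J4}.
Min-cut edges: Res→J3 (7), J4→J6 (8); capacity 7 + 8 = 15.

15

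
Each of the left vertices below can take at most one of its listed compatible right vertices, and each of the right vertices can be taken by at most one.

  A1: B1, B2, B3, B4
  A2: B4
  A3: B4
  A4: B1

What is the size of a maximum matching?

3

Unit-capacity flow: source→left, listed edges, right→sink; max matching = max flow.
Augmenting path A1→B1 (+1); matched 1.
Augmenting path A2→B4 (+1); matched 2.
Augmenting path A4→B1→A1→B2 (+1); matched 3.
No augmenting path remains; maximum matching = 3.
König certificate: {A1, A4, B4} is a vertex cover of size 3 (every listed pair touches it), so no matching can be larger.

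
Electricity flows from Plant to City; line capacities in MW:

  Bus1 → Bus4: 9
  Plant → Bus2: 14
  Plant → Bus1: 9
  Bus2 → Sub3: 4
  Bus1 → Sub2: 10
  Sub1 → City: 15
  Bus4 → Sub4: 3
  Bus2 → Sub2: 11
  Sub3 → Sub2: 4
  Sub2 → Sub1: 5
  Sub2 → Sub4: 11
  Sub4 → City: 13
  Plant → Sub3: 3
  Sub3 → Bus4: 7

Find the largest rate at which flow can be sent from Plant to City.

18

Augment Plant→Bus1→Sub2→Sub4→City: bottleneck 9, flow now 9.
Augment Plant→Sub3→Sub2→Sub4→City: bottleneck 2, flow now 11.
Augment Plant→Sub3→Sub2→Sub1→City: bottleneck 1, flow now 12.
Augment Plant→Bus2→Sub2→Sub1→City: bottleneck 4, flow now 16.
Augment Plant→Bus2→Sub3→Bus4→Sub4→City: bottleneck 2, flow now 18.
No augmenting path remains; maximum flow = 18.
In the residual graph, reachable from Plant: {Plant, Bus1, Sub3, Bus2, Sub2, Bus4, Sub4}.
Min-cut edges: Sub2→Sub1 (5), Sub4→City (13); capacity 5 + 13 = 18.
This cut is saturated, so no flow can exceed 18.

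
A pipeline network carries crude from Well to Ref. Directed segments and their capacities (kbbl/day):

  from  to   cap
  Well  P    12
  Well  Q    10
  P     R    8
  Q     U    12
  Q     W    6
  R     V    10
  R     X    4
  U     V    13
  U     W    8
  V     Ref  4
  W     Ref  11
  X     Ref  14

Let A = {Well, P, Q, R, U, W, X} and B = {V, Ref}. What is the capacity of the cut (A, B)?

48

Edges leaving {Well, P, Q, R, U, W, X}: R→V (10), U→V (13), W→Ref (11), X→Ref (14).
Cut capacity = 10 + 13 + 11 + 14 = 48.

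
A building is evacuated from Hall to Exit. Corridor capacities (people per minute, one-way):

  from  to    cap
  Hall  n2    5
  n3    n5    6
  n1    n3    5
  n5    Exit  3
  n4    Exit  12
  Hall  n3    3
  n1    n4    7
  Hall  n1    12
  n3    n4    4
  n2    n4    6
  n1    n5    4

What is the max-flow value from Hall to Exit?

15

Augment Hall→n1→n4→Exit: bottleneck 7, flow now 7.
Augment Hall→n1→n5→Exit: bottleneck 3, flow now 10.
Augment Hall→n2→n4→Exit: bottleneck 5, flow now 15.
No augmenting path remains; maximum flow = 15.
In the residual graph, reachable from Hall: {Hall, n1, n2, n3, n4, n5}.
Min-cut edges: n4→Exit (12), n5→Exit (3); capacity 12 + 3 = 15.
This cut is saturated, so no flow can exceed 15.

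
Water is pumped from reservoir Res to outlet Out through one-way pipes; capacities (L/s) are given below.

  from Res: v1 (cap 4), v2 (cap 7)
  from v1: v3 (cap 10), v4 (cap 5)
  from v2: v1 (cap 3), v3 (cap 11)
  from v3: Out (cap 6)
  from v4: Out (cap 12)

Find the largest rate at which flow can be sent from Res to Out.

11

Augment Res→v1→v3→Out: bottleneck 4, flow now 4.
Augment Res→v2→v3→Out: bottleneck 2, flow now 6.
Augment Res→v2→v1→v4→Out: bottleneck 3, flow now 9.
Augment Res→v2→v3→v1→v4→Out: bottleneck 2, flow now 11. (uses reverse residual edge)
No augmenting path remains; maximum flow = 11.
In the residual graph, reachable from Res: {Res}.
Min-cut edges: Res→v1 (4), Res→v2 (7); capacity 4 + 7 = 11.
This cut is saturated, so no flow can exceed 11.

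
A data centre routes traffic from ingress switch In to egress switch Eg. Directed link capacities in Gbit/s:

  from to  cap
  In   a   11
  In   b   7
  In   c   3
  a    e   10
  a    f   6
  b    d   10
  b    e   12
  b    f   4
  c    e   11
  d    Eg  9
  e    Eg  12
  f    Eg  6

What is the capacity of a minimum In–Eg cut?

Augment In→a→e→Eg: bottleneck 10, flow now 10.
Augment In→a→f→Eg: bottleneck 1, flow now 11.
Augment In→b→d→Eg: bottleneck 7, flow now 18.
Augment In→c→e→Eg: bottleneck 2, flow now 20.
Augment In→c→e→a→f→Eg: bottleneck 1, flow now 21. (uses reverse residual edge)
No augmenting path remains; maximum flow = 21.
By max-flow min-cut, the minimum cut capacity equals the max flow.
In the residual graph, reachable from In: {In}.
Min-cut edges: In→a (11), In→b (7), In→c (3); capacity 11 + 7 + 3 = 21.

21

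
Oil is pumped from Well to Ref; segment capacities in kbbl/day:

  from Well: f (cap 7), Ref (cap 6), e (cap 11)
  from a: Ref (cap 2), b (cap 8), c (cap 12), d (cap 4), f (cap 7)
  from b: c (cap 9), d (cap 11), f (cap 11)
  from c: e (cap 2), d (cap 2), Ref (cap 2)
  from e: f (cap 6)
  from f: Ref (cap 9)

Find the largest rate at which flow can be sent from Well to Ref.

Augment Well→Ref: bottleneck 6, flow now 6.
Augment Well→f→Ref: bottleneck 7, flow now 13.
Augment Well→e→f→Ref: bottleneck 2, flow now 15.
No augmenting path remains; maximum flow = 15.
In the residual graph, reachable from Well: {Well, e, f}.
Min-cut edges: Well→Ref (6), f→Ref (9); capacity 6 + 9 = 15.
This cut is saturated, so no flow can exceed 15.

15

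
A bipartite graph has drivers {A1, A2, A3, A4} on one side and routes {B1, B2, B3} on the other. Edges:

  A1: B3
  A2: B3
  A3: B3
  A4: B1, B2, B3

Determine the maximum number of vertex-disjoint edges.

Unit-capacity flow: source→left, listed edges, right→sink; max matching = max flow.
Augmenting path A1→B3 (+1); matched 1.
Augmenting path A4→B1 (+1); matched 2.
No augmenting path remains; maximum matching = 2.
König certificate: {A4, B3} is a vertex cover of size 2 (every listed pair touches it), so no matching can be larger.

2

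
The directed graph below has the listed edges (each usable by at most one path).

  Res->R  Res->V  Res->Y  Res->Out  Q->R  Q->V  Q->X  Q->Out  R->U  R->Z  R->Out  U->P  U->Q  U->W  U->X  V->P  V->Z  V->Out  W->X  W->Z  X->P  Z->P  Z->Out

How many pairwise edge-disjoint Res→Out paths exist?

Assign every edge capacity 1; by Menger, the answer equals the max flow.
Path Res→Out (+1); total 1.
Path Res→R→Out (+1); total 2.
Path Res→V→Out (+1); total 3.
No residual Res→Out path; max flow = 3.
Certifying cut of size 3: {Res→Out, Res→R, Res→V}.

3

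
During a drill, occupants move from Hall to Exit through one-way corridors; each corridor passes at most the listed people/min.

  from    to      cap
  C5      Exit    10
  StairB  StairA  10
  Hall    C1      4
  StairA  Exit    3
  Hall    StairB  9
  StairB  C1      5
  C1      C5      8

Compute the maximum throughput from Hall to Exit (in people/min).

Augment Hall→StairB→StairA→Exit: bottleneck 3, flow now 3.
Augment Hall→C1→C5→Exit: bottleneck 4, flow now 7.
Augment Hall→StairB→C1→C5→Exit: bottleneck 4, flow now 11.
No augmenting path remains; maximum flow = 11.
In the residual graph, reachable from Hall: {Hall, StairB, C1, StairA}.
Min-cut edges: C1→C5 (8), StairA→Exit (3); capacity 8 + 3 = 11.
This cut is saturated, so no flow can exceed 11.

11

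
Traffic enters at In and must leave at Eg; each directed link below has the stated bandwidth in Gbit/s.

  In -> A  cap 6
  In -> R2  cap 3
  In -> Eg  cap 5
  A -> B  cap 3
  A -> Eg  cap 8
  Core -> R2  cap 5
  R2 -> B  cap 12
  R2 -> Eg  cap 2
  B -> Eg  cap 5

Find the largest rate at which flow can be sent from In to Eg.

14

Augment In→Eg: bottleneck 5, flow now 5.
Augment In→A→Eg: bottleneck 6, flow now 11.
Augment In→R2→Eg: bottleneck 2, flow now 13.
Augment In→R2→B→Eg: bottleneck 1, flow now 14.
No augmenting path remains; maximum flow = 14.
In the residual graph, reachable from In: {In}.
Min-cut edges: In→A (6), In→R2 (3), In→Eg (5); capacity 6 + 3 + 5 = 14.
This cut is saturated, so no flow can exceed 14.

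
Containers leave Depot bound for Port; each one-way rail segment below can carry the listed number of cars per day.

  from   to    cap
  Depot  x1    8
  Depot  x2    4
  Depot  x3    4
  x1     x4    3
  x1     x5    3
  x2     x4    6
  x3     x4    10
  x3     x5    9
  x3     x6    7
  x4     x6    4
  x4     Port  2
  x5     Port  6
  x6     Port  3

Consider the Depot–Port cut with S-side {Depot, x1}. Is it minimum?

Given cut capacity: 4 + 4 + 3 + 3 = 14.
Augment Depot→x1→x4→Port: bottleneck 2, flow now 2.
Augment Depot→x1→x5→Port: bottleneck 3, flow now 5.
Augment Depot→x3→x5→Port: bottleneck 3, flow now 8.
Augment Depot→x3→x6→Port: bottleneck 1, flow now 9.
Augment Depot→x1→x4→x6→Port: bottleneck 1, flow now 10.
Augment Depot→x2→x4→x6→Port: bottleneck 1, flow now 11.
No augmenting path remains; maximum flow = 11.
In the residual graph, reachable from Depot: {Depot, x1, x2, x3, x4, x5, x6}.
Min-cut edges: x4→Port (2), x5→Port (6), x6→Port (3); capacity 2 + 6 + 3 = 11.
Cut capacity 14 exceeds the max flow 11, so it is not minimum.

No — its capacity is 14, but the minimum cut has capacity 11.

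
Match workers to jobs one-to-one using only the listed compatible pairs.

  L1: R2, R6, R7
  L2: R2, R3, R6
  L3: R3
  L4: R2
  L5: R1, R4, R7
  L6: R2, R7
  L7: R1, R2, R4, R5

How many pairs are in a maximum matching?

Unit-capacity flow: source→left, listed edges, right→sink; max matching = max flow.
Augmenting path L1→R2 (+1); matched 1.
Augmenting path L2→R3 (+1); matched 2.
Augmenting path L5→R1 (+1); matched 3.
Augmenting path L6→R7 (+1); matched 4.
Augmenting path L7→R4 (+1); matched 5.
Augmenting path L3→R3→L2→R6 (+1); matched 6.
No augmenting path remains; maximum matching = 6.
König certificate: {L5, L7, R2, R3, R6, R7} is a vertex cover of size 6 (every listed pair touches it), so no matching can be larger.

6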